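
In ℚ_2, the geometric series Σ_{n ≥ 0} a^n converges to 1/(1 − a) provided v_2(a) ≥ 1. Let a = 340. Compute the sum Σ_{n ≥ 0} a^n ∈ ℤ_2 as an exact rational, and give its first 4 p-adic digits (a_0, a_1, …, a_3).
Σ a^n = 1/(1 − a) = -1/339;  first 4 digits = (1, 0, 1, 0)

v_2(a) = 2 ≥ 1, so the series converges in ℤ_2 to 1/(1 − a) = 1/(1 − 340) = -1/339. Expand this rational in ℤ_2: compute digits iteratively via d_i = x_i mod 2, x_{i+1} = (x_i − d_i)/2. The first 4 digits are (1, 0, 1, 0).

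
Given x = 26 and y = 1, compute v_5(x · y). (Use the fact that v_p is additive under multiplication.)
v_5(26) = 0

v_p(x) = 0 (factor: 26 = 5^0 · 26); v_p(y) = 0 (factor: 1 = 5^0 · 1). Additivity: v_p(xy) = v_p(x) + v_p(y) = 0 + 0 = 0. (Direct check: xy = 26 = 5^0 · (26).)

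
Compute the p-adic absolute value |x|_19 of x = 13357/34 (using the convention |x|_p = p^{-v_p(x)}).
|13357/34|_19 = 1/361

Step 1 — compute v_19(x) by factoring powers of 19 out of the numerator and denominator: v_19(13357/34) = 2. Step 2 — apply |x|_p = p^{-v_p(x)} = 19^{-2} = 1/361.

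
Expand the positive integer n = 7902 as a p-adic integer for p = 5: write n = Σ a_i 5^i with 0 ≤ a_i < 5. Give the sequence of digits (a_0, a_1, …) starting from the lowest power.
(a_0, a_1, …) = (2, 0, 1, 3, 2, 2)

Repeated division by 5 gives the digits low-to-high: 7902 = 2 + 1·5^2 + 3·5^3 + 2·5^4 + 2·5^5. Digit sequence: (2, 0, 1, 3, 2, 2).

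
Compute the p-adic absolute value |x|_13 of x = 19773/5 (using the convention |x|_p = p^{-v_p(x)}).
|19773/5|_13 = 1/2197

Step 1 — compute v_13(x) by factoring powers of 13 out of the numerator and denominator: v_13(19773/5) = 3. Step 2 — apply |x|_p = p^{-v_p(x)} = 13^{-3} = 1/2197.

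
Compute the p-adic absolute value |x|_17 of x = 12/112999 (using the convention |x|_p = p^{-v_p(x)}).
|12/112999|_17 = 4913

Step 1 — compute v_17(x) by factoring powers of 17 out of the numerator and denominator: v_17(12/112999) = -3. Step 2 — apply |x|_p = p^{-v_p(x)} = 17^{3} = 4913.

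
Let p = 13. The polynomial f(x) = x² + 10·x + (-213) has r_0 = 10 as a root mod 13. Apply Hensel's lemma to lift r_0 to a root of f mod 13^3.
r_2 = 985 (mod 2197)

Hensel: r_{i+1} = r_i − f(r_i)·(f′(r_i))^{-1} mod 13^{i+2}, f′(x) = 2x + 10. Iterate:
  r_0 = 10 (mod 13)
  r_1 = 140 (mod 169)
  r_2 = 985 (mod 2197)
Final: r = 985 satisfies f(r) ≡ 0 mod 13^3.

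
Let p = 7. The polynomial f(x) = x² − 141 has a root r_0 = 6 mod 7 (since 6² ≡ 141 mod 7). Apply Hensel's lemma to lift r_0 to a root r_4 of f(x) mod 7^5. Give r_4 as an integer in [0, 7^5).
r_4 = 13355 (mod 16807)

Hensel's recurrence: r_{i+1} = r_i − f(r_i)·(f′(r_i))^{-1} mod 7^{i+2}, with f′(x) = 2x. Iterate:
  r_0 = 6 (mod 7)
  r_1 = 27 (mod 49)
  r_2 = 321 (mod 343)
  r_3 = 1350 (mod 2401)
  r_4 = 13355 (mod 16807)
Final: r_4 = 13355, and one checks f(r_4) ≡ 0 mod 7^5.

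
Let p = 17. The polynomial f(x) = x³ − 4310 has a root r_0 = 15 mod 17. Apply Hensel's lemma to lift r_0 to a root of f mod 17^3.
r_2 = 4163 (mod 4913)

Hensel: r_{i+1} = r_i − f(r_i)/f′(r_i) mod 17^{i+2}, where f′(x) = 3x². Iterate:
  r_0 = 15 (mod 17)
  r_1 = 117 (mod 289)
  r_2 = 4163 (mod 4913)
Final: r = 4163 with f(r) ≡ 0 mod 17^3.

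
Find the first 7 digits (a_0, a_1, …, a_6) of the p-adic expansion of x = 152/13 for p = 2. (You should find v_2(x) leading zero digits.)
(a_0, …, a_6) = (0, 0, 0, 1, 1, 1, 1)

v_2(152/13) = 3, so a_0 = ... = a_2 = 0. Factor out: x = 2^3 · u with u = 19/13 a unit in ℤ_2. Expand u iteratively via a_{v+i} = u_i mod 2, u_{i+1} = (u_i − a_{v+i})/2:
  u_0 = 19/13;  a_3 = 1;  u_1 = (u_0 − 1)/2 = 3/13
  u_1 = 3/13;  a_4 = 1;  u_2 = (u_1 − 1)/2 = -5/13
  u_2 = -5/13;  a_5 = 1;  u_3 = (u_2 − 1)/2 = -9/13
  u_3 = -9/13;  a_6 = 1;  u_4 = (u_3 − 1)/2 = -11/13
Digits: (0, 0, 0, 1, 1, 1, 1).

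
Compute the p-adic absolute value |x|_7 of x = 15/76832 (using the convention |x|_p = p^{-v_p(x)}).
|15/76832|_7 = 2401

Step 1 — compute v_7(x) by factoring powers of 7 out of the numerator and denominator: v_7(15/76832) = -4. Step 2 — apply |x|_p = p^{-v_p(x)} = 7^{4} = 2401.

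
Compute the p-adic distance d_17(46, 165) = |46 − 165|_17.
d_17(46, 165) = 1/17

Step 1 — x − y = 46 − 165 = -119. Step 2 — v_17(-119) = 1 (factor: -119 = −(17^1 · 7); the sign does not affect v_p). Step 3 — |x − y|_17 = 17^{-1} = 1/17.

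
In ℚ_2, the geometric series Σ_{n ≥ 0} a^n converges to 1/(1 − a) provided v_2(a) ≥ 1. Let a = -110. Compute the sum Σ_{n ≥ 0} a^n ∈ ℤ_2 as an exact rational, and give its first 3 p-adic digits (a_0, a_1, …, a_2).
Σ a^n = 1/(1 − a) = 1/111;  first 3 digits = (1, 1, 1)

v_2(a) = 1 ≥ 1, so the series converges in ℤ_2 to 1/(1 − a) = 1/(1 − (-110)) = 1/111. Expand this rational in ℤ_2: compute digits iteratively via d_i = x_i mod 2, x_{i+1} = (x_i − d_i)/2. The first 3 digits are (1, 1, 1).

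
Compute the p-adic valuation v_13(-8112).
v_13(-8112) = 2

v_13(n) is the largest exponent k such that 13^k divides n. Factor out: -8112 = -13^2 · 48. (Sign doesn't affect v_p.) So v_13(-8112) = 2.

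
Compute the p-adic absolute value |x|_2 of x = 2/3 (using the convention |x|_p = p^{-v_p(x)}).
|2/3|_2 = 1/2

Step 1 — compute v_2(x) by factoring powers of 2 out of the numerator and denominator: v_2(2/3) = 1. Step 2 — apply |x|_p = p^{-v_p(x)} = 2^{-1} = 1/2.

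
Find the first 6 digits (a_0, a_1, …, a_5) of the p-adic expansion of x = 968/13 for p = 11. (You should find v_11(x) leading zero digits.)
(a_0, …, a_5) = (0, 0, 4, 9, 0, 5)

v_11(968/13) = 2, so a_0 = ... = a_1 = 0. Factor out: x = 11^2 · u with u = 8/13 a unit in ℤ_11. Expand u iteratively via a_{v+i} = u_i mod 11, u_{i+1} = (u_i − a_{v+i})/11:
  u_0 = 8/13;  a_2 = 4;  u_1 = (u_0 − 4)/11 = -4/13
  u_1 = -4/13;  a_3 = 9;  u_2 = (u_1 − 9)/11 = -11/13
  u_2 = -11/13;  a_4 = 0;  u_3 = (u_2 − 0)/11 = -1/13
  u_3 = -1/13;  a_5 = 5;  u_4 = (u_3 − 5)/11 = -6/13
Digits: (0, 0, 4, 9, 0, 5).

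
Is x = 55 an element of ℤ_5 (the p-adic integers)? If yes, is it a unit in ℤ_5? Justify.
x ∈ ℤ_5 but not a unit; v_5(x) = 1 > 0

ℤ_5 = {x ∈ ℚ_5 : v_5(x) ≥ 0} and ℤ_5^× = {x ∈ ℤ_5 : v_5(x) = 0}. Here v_5(55) = v_5(num) − v_5(den) = 1; compare against these criteria.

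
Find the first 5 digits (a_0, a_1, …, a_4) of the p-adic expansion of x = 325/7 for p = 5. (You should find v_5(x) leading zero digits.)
(a_0, …, a_4) = (0, 0, 4, 1, 4)

v_5(325/7) = 2, so a_0 = ... = a_1 = 0. Factor out: x = 5^2 · u with u = 13/7 a unit in ℤ_5. Expand u iteratively via a_{v+i} = u_i mod 5, u_{i+1} = (u_i − a_{v+i})/5:
  u_0 = 13/7;  a_2 = 4;  u_1 = (u_0 − 4)/5 = -3/7
  u_1 = -3/7;  a_3 = 1;  u_2 = (u_1 − 1)/5 = -2/7
  u_2 = -2/7;  a_4 = 4;  u_3 = (u_2 − 4)/5 = -6/7
Digits: (0, 0, 4, 1, 4).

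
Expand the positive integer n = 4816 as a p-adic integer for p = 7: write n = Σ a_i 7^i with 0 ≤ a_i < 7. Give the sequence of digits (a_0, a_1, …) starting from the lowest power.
(a_0, a_1, …) = (0, 2, 0, 0, 2)

Repeated division by 7 gives the digits low-to-high: 4816 = 2·7^1 + 2·7^4. Digit sequence: (0, 2, 0, 0, 2).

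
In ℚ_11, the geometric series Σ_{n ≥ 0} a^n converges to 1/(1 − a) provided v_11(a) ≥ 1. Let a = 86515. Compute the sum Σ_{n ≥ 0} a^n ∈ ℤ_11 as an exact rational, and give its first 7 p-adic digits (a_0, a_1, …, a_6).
Σ a^n = 1/(1 − a) = -1/86514;  first 7 digits = (1, 0, 0, 10, 5, 0, 1)

v_11(a) = 3 ≥ 1, so the series converges in ℤ_11 to 1/(1 − a) = 1/(1 − 86515) = -1/86514. Expand this rational in ℤ_11: compute digits iteratively via d_i = x_i mod 11, x_{i+1} = (x_i − d_i)/11. The first 7 digits are (1, 0, 0, 10, 5, 0, 1).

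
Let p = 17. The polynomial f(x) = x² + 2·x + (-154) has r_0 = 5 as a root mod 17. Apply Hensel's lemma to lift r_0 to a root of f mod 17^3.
r_2 = 328 (mod 4913)

Hensel: r_{i+1} = r_i − f(r_i)·(f′(r_i))^{-1} mod 17^{i+2}, f′(x) = 2x + 2. Iterate:
  r_0 = 5 (mod 17)
  r_1 = 39 (mod 289)
  r_2 = 328 (mod 4913)
Final: r = 328 satisfies f(r) ≡ 0 mod 17^3.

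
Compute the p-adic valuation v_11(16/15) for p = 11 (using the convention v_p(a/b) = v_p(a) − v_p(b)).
v_11(16/15) = 0

Factor powers of 11 from the numerator and denominator of the reduced fraction: 16 = 11^0 · 16 and 15 = 11^0 · 15. Apply v_p(a/b) = v_p(a) − v_p(b): v_11(16/15) = 0 − 0 = 0.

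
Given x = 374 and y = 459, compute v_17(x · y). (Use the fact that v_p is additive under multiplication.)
v_17(171666) = 2

v_p(x) = 1 (factor: 374 = 17^1 · 22); v_p(y) = 1 (factor: 459 = 17^1 · 27). Additivity: v_p(xy) = v_p(x) + v_p(y) = 1 + 1 = 2. (Direct check: xy = 171666 = 17^2 · (594).)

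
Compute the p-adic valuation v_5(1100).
v_5(1100) = 2

v_5(n) is the largest exponent k such that 5^k divides n. Factor out: 1100 = 5^2 · 44. (Sign doesn't affect v_p.) So v_5(1100) = 2.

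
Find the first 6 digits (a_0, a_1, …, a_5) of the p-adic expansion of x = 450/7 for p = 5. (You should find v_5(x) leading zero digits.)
(a_0, …, a_5) = (0, 0, 4, 4, 2, 3)

v_5(450/7) = 2, so a_0 = ... = a_1 = 0. Factor out: x = 5^2 · u with u = 18/7 a unit in ℤ_5. Expand u iteratively via a_{v+i} = u_i mod 5, u_{i+1} = (u_i − a_{v+i})/5:
  u_0 = 18/7;  a_2 = 4;  u_1 = (u_0 − 4)/5 = -2/7
  u_1 = -2/7;  a_3 = 4;  u_2 = (u_1 − 4)/5 = -6/7
  u_2 = -6/7;  a_4 = 2;  u_3 = (u_2 − 2)/5 = -4/7
  u_3 = -4/7;  a_5 = 3;  u_4 = (u_3 − 3)/5 = -5/7
Digits: (0, 0, 4, 4, 2, 3).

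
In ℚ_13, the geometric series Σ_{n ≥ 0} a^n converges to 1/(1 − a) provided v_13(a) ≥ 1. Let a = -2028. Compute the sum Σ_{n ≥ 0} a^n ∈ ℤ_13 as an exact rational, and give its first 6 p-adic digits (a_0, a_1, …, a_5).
Σ a^n = 1/(1 − a) = 1/2029;  first 6 digits = (1, 0, 1, 12, 0, 11)

v_13(a) = 2 ≥ 1, so the series converges in ℤ_13 to 1/(1 − a) = 1/(1 − (-2028)) = 1/2029. Expand this rational in ℤ_13: compute digits iteratively via d_i = x_i mod 13, x_{i+1} = (x_i − d_i)/13. The first 6 digits are (1, 0, 1, 12, 0, 11).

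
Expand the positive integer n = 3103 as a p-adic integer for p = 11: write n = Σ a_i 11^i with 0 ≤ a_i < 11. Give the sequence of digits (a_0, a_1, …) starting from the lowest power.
(a_0, a_1, …) = (1, 7, 3, 2)

Repeated division by 11 gives the digits low-to-high: 3103 = 1 + 7·11^1 + 3·11^2 + 2·11^3. Digit sequence: (1, 7, 3, 2).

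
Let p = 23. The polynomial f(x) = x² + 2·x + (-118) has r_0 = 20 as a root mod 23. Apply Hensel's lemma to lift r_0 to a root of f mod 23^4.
r_3 = 243705 (mod 279841)

Hensel: r_{i+1} = r_i − f(r_i)·(f′(r_i))^{-1} mod 23^{i+2}, f′(x) = 2x + 2. Iterate:
  r_0 = 20 (mod 23)
  r_1 = 365 (mod 529)
  r_2 = 365 (mod 12167)
  r_3 = 243705 (mod 279841)
Final: r = 243705 satisfies f(r) ≡ 0 mod 23^4.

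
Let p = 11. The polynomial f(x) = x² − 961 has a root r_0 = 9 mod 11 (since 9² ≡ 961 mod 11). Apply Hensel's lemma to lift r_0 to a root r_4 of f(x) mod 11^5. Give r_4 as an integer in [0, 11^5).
r_4 = 31 (mod 161051)

Hensel's recurrence: r_{i+1} = r_i − f(r_i)·(f′(r_i))^{-1} mod 11^{i+2}, with f′(x) = 2x. Iterate:
  r_0 = 9 (mod 11)
  r_1 = 31 (mod 121)
  r_2 = 31 (mod 1331)
  r_3 = 31 (mod 14641)
  r_4 = 31 (mod 161051)
Final: r_4 = 31, and one checks f(r_4) ≡ 0 mod 11^5.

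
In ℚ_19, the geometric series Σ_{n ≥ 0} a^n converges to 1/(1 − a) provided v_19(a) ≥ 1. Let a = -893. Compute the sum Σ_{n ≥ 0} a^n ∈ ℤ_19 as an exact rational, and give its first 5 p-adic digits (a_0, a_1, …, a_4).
Σ a^n = 1/(1 − a) = 1/894;  first 5 digits = (1, 10, 2, 14, 0)

v_19(a) = 1 ≥ 1, so the series converges in ℤ_19 to 1/(1 − a) = 1/(1 − (-893)) = 1/894. Expand this rational in ℤ_19: compute digits iteratively via d_i = x_i mod 19, x_{i+1} = (x_i − d_i)/19. The first 5 digits are (1, 10, 2, 14, 0).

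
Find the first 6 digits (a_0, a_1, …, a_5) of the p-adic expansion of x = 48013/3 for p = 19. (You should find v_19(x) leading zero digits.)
(a_0, …, a_5) = (0, 0, 0, 15, 12, 12)

v_19(48013/3) = 3, so a_0 = ... = a_2 = 0. Factor out: x = 19^3 · u with u = 7/3 a unit in ℤ_19. Expand u iteratively via a_{v+i} = u_i mod 19, u_{i+1} = (u_i − a_{v+i})/19:
  u_0 = 7/3;  a_3 = 15;  u_1 = (u_0 − 15)/19 = -2/3
  u_1 = -2/3;  a_4 = 12;  u_2 = (u_1 − 12)/19 = -2/3
  u_2 = -2/3;  a_5 = 12;  u_3 = (u_2 − 12)/19 = -2/3
Digits: (0, 0, 0, 15, 12, 12).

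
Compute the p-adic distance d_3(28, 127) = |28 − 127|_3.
d_3(28, 127) = 1/9

Step 1 — x − y = 28 − 127 = -99. Step 2 — v_3(-99) = 2 (factor: -99 = −(3^2 · 11); the sign does not affect v_p). Step 3 — |x − y|_3 = 3^{-2} = 1/9.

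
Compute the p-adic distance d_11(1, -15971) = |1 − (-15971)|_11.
d_11(1, -15971) = 1/1331

Step 1 — x − y = 1 − (-15971) = 15972. Step 2 — v_11(15972) = 3 (factor: 15972 = (11^3 · 12); the sign does not affect v_p). Step 3 — |x − y|_11 = 11^{-3} = 1/1331.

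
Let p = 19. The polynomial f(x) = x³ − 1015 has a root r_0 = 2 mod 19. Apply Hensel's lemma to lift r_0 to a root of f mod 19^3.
r_2 = 4448 (mod 6859)

Hensel: r_{i+1} = r_i − f(r_i)/f′(r_i) mod 19^{i+2}, where f′(x) = 3x². Iterate:
  r_0 = 2 (mod 19)
  r_1 = 116 (mod 361)
  r_2 = 4448 (mod 6859)
Final: r = 4448 with f(r) ≡ 0 mod 19^3.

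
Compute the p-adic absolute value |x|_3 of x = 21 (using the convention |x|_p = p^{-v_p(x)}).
|21|_3 = 1/3

Step 1 — compute v_3(x) by factoring powers of 3 out of the numerator and denominator: v_3(21) = 1. Step 2 — apply |x|_p = p^{-v_p(x)} = 3^{-1} = 1/3.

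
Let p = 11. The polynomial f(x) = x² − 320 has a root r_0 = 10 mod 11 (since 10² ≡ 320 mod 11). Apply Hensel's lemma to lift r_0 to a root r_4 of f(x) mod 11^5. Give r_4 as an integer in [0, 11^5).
r_4 = 52656 (mod 161051)

Hensel's recurrence: r_{i+1} = r_i − f(r_i)·(f′(r_i))^{-1} mod 11^{i+2}, with f′(x) = 2x. Iterate:
  r_0 = 10 (mod 11)
  r_1 = 21 (mod 121)
  r_2 = 747 (mod 1331)
  r_3 = 8733 (mod 14641)
  r_4 = 52656 (mod 161051)
Final: r_4 = 52656, and one checks f(r_4) ≡ 0 mod 11^5.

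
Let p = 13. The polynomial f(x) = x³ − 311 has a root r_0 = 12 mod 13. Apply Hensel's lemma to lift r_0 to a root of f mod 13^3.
r_2 = 2131 (mod 2197)

Hensel: r_{i+1} = r_i − f(r_i)/f′(r_i) mod 13^{i+2}, where f′(x) = 3x². Iterate:
  r_0 = 12 (mod 13)
  r_1 = 103 (mod 169)
  r_2 = 2131 (mod 2197)
Final: r = 2131 with f(r) ≡ 0 mod 13^3.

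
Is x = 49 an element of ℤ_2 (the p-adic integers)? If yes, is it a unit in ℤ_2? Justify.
x ∈ ℤ_2^× (unit); v_2(x) = 0

ℤ_2 = {x ∈ ℚ_2 : v_2(x) ≥ 0} and ℤ_2^× = {x ∈ ℤ_2 : v_2(x) = 0}. Here v_2(49) = v_2(num) − v_2(den) = 0; compare against these criteria.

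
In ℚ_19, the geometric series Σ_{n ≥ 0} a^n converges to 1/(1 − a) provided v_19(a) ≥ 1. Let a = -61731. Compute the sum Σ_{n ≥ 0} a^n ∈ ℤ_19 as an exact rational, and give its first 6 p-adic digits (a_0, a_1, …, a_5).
Σ a^n = 1/(1 − a) = 1/61732;  first 6 digits = (1, 0, 0, 10, 18, 18)

v_19(a) = 3 ≥ 1, so the series converges in ℤ_19 to 1/(1 − a) = 1/(1 − (-61731)) = 1/61732. Expand this rational in ℤ_19: compute digits iteratively via d_i = x_i mod 19, x_{i+1} = (x_i − d_i)/19. The first 6 digits are (1, 0, 0, 10, 18, 18).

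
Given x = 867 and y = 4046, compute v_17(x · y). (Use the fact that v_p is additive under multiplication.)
v_17(3507882) = 4

v_p(x) = 2 (factor: 867 = 17^2 · 3); v_p(y) = 2 (factor: 4046 = 17^2 · 14). Additivity: v_p(xy) = v_p(x) + v_p(y) = 2 + 2 = 4. (Direct check: xy = 3507882 = 17^4 · (42).)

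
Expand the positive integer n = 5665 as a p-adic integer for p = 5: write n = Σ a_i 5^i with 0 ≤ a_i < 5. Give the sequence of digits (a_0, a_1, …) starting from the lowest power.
(a_0, a_1, …) = (0, 3, 1, 0, 4, 1)

Repeated division by 5 gives the digits low-to-high: 5665 = 3·5^1 + 1·5^2 + 4·5^4 + 1·5^5. Digit sequence: (0, 3, 1, 0, 4, 1).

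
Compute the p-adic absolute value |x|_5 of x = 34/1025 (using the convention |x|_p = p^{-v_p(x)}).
|34/1025|_5 = 25

Step 1 — compute v_5(x) by factoring powers of 5 out of the numerator and denominator: v_5(34/1025) = -2. Step 2 — apply |x|_p = p^{-v_p(x)} = 5^{2} = 25.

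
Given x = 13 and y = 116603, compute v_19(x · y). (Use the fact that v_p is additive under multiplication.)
v_19(1515839) = 3

v_p(x) = 0 (factor: 13 = 19^0 · 13); v_p(y) = 3 (factor: 116603 = 19^3 · 17). Additivity: v_p(xy) = v_p(x) + v_p(y) = 0 + 3 = 3. (Direct check: xy = 1515839 = 19^3 · (221).)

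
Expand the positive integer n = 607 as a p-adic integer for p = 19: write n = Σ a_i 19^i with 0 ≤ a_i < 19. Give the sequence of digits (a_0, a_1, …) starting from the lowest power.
(a_0, a_1, …) = (18, 12, 1)

Repeated division by 19 gives the digits low-to-high: 607 = 18 + 12·19^1 + 1·19^2. Digit sequence: (18, 12, 1).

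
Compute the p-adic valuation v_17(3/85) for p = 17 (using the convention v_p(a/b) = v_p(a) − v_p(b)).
v_17(3/85) = -1

Factor powers of 17 from the numerator and denominator of the reduced fraction: 3 = 17^0 · 3 and 85 = 17^1 · 5. Apply v_p(a/b) = v_p(a) − v_p(b): v_17(3/85) = 0 − 1 = -1.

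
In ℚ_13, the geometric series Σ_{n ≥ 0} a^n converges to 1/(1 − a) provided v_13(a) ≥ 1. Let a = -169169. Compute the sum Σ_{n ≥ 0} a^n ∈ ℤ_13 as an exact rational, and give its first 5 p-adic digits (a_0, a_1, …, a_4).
Σ a^n = 1/(1 − a) = 1/169170;  first 5 digits = (1, 0, 0, 1, 7)

v_13(a) = 3 ≥ 1, so the series converges in ℤ_13 to 1/(1 − a) = 1/(1 − (-169169)) = 1/169170. Expand this rational in ℤ_13: compute digits iteratively via d_i = x_i mod 13, x_{i+1} = (x_i − d_i)/13. The first 5 digits are (1, 0, 0, 1, 7).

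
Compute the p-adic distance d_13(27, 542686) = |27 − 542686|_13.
d_13(27, 542686) = 1/28561

Step 1 — x − y = 27 − 542686 = -542659. Step 2 — v_13(-542659) = 4 (factor: -542659 = −(13^4 · 19); the sign does not affect v_p). Step 3 — |x − y|_13 = 13^{-4} = 1/28561.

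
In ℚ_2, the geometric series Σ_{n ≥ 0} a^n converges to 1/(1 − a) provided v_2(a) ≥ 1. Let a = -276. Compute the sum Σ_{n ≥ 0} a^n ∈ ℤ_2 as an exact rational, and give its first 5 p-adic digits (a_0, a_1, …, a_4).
Σ a^n = 1/(1 − a) = 1/277;  first 5 digits = (1, 0, 1, 1, 1)

v_2(a) = 2 ≥ 1, so the series converges in ℤ_2 to 1/(1 − a) = 1/(1 − (-276)) = 1/277. Expand this rational in ℤ_2: compute digits iteratively via d_i = x_i mod 2, x_{i+1} = (x_i − d_i)/2. The first 5 digits are (1, 0, 1, 1, 1).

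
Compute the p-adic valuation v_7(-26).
v_7(-26) = 0

v_7(n) is the largest exponent k such that 7^k divides n. Factor out: -26 = -7^0 · 26. (Sign doesn't affect v_p.) So v_7(-26) = 0.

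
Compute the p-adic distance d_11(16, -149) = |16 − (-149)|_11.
d_11(16, -149) = 1/11

Step 1 — x − y = 16 − (-149) = 165. Step 2 — v_11(165) = 1 (factor: 165 = (11^1 · 15); the sign does not affect v_p). Step 3 — |x − y|_11 = 11^{-1} = 1/11.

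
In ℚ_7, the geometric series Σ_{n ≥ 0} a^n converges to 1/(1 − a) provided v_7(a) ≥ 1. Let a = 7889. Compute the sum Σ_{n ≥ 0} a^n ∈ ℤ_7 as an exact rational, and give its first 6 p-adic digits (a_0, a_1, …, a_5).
Σ a^n = 1/(1 − a) = -1/7888;  first 6 digits = (1, 0, 0, 2, 3, 0)

v_7(a) = 3 ≥ 1, so the series converges in ℤ_7 to 1/(1 − a) = 1/(1 − 7889) = -1/7888. Expand this rational in ℤ_7: compute digits iteratively via d_i = x_i mod 7, x_{i+1} = (x_i − d_i)/7. The first 6 digits are (1, 0, 0, 2, 3, 0).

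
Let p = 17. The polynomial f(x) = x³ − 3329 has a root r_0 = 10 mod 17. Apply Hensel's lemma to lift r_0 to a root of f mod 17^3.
r_2 = 4294 (mod 4913)

Hensel: r_{i+1} = r_i − f(r_i)/f′(r_i) mod 17^{i+2}, where f′(x) = 3x². Iterate:
  r_0 = 10 (mod 17)
  r_1 = 248 (mod 289)
  r_2 = 4294 (mod 4913)
Final: r = 4294 with f(r) ≡ 0 mod 17^3.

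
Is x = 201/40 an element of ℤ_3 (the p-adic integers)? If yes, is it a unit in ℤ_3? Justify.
x ∈ ℤ_3 but not a unit; v_3(x) = 1 > 0

ℤ_3 = {x ∈ ℚ_3 : v_3(x) ≥ 0} and ℤ_3^× = {x ∈ ℤ_3 : v_3(x) = 0}. Here v_3(201/40) = v_3(num) − v_3(den) = 1; compare against these criteria.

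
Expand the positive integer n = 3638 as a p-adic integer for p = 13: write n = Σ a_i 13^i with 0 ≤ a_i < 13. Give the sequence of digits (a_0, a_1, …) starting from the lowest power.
(a_0, a_1, …) = (11, 6, 8, 1)

Repeated division by 13 gives the digits low-to-high: 3638 = 11 + 6·13^1 + 8·13^2 + 1·13^3. Digit sequence: (11, 6, 8, 1).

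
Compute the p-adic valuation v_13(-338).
v_13(-338) = 2

v_13(n) is the largest exponent k such that 13^k divides n. Factor out: -338 = -13^2 · 2. (Sign doesn't affect v_p.) So v_13(-338) = 2.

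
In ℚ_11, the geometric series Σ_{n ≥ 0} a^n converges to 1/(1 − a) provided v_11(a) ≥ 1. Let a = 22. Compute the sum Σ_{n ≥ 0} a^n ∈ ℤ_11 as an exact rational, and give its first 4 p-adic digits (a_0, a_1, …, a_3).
Σ a^n = 1/(1 − a) = -1/21;  first 4 digits = (1, 2, 4, 8)

v_11(a) = 1 ≥ 1, so the series converges in ℤ_11 to 1/(1 − a) = 1/(1 − 22) = -1/21. Expand this rational in ℤ_11: compute digits iteratively via d_i = x_i mod 11, x_{i+1} = (x_i − d_i)/11. The first 4 digits are (1, 2, 4, 8).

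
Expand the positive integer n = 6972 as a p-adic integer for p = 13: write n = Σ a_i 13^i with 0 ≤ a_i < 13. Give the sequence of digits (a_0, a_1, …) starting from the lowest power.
(a_0, a_1, …) = (4, 3, 2, 3)

Repeated division by 13 gives the digits low-to-high: 6972 = 4 + 3·13^1 + 2·13^2 + 3·13^3. Digit sequence: (4, 3, 2, 3).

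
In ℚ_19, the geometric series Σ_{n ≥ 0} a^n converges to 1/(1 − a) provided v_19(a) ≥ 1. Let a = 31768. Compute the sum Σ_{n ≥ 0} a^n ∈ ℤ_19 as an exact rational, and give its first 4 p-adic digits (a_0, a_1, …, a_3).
Σ a^n = 1/(1 − a) = -1/31767;  first 4 digits = (1, 0, 12, 4)

v_19(a) = 2 ≥ 1, so the series converges in ℤ_19 to 1/(1 − a) = 1/(1 − 31768) = -1/31767. Expand this rational in ℤ_19: compute digits iteratively via d_i = x_i mod 19, x_{i+1} = (x_i − d_i)/19. The first 4 digits are (1, 0, 12, 4).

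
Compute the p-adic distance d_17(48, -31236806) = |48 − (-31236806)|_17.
d_17(48, -31236806) = 1/1419857

Step 1 — x − y = 48 − (-31236806) = 31236854. Step 2 — v_17(31236854) = 5 (factor: 31236854 = (17^5 · 22); the sign does not affect v_p). Step 3 — |x − y|_17 = 17^{-5} = 1/1419857.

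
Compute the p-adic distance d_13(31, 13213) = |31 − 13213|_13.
d_13(31, 13213) = 1/2197

Step 1 — x − y = 31 − 13213 = -13182. Step 2 — v_13(-13182) = 3 (factor: -13182 = −(13^3 · 6); the sign does not affect v_p). Step 3 — |x − y|_13 = 13^{-3} = 1/2197.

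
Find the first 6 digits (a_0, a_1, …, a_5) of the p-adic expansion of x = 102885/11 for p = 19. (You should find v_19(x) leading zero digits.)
(a_0, …, a_5) = (0, 0, 0, 10, 3, 5)

v_19(102885/11) = 3, so a_0 = ... = a_2 = 0. Factor out: x = 19^3 · u with u = 15/11 a unit in ℤ_19. Expand u iteratively via a_{v+i} = u_i mod 19, u_{i+1} = (u_i − a_{v+i})/19:
  u_0 = 15/11;  a_3 = 10;  u_1 = (u_0 − 10)/19 = -5/11
  u_1 = -5/11;  a_4 = 3;  u_2 = (u_1 − 3)/19 = -2/11
  u_2 = -2/11;  a_5 = 5;  u_3 = (u_2 − 5)/19 = -3/11
Digits: (0, 0, 0, 10, 3, 5).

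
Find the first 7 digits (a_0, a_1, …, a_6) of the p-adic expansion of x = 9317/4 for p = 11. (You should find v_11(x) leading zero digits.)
(a_0, …, a_6) = (0, 0, 0, 10, 2, 8, 2)

v_11(9317/4) = 3, so a_0 = ... = a_2 = 0. Factor out: x = 11^3 · u with u = 7/4 a unit in ℤ_11. Expand u iteratively via a_{v+i} = u_i mod 11, u_{i+1} = (u_i − a_{v+i})/11:
  u_0 = 7/4;  a_3 = 10;  u_1 = (u_0 − 10)/11 = -3/4
  u_1 = -3/4;  a_4 = 2;  u_2 = (u_1 − 2)/11 = -1/4
  u_2 = -1/4;  a_5 = 8;  u_3 = (u_2 − 8)/11 = -3/4
  u_3 = -3/4;  a_6 = 2;  u_4 = (u_3 − 2)/11 = -1/4
Digits: (0, 0, 0, 10, 2, 8, 2).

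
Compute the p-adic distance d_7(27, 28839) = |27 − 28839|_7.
d_7(27, 28839) = 1/2401

Step 1 — x − y = 27 − 28839 = -28812. Step 2 — v_7(-28812) = 4 (factor: -28812 = −(7^4 · 12); the sign does not affect v_p). Step 3 — |x − y|_7 = 7^{-4} = 1/2401.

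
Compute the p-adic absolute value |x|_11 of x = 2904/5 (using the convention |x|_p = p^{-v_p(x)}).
|2904/5|_11 = 1/121

Step 1 — compute v_11(x) by factoring powers of 11 out of the numerator and denominator: v_11(2904/5) = 2. Step 2 — apply |x|_p = p^{-v_p(x)} = 11^{-2} = 1/121.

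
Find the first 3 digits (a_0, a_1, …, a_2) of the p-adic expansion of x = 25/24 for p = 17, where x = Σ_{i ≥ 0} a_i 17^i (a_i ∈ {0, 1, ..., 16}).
(a_0, …, a_2) = (6, 16, 4)

v_17(25/24) = 0 (numerator and denominator both coprime to 17), so x ∈ ℤ_17^×. Compute digits iteratively via a_i = x_i mod 17, x_{i+1} = (x_i − a_i)/17, with x_0 = x:
  x_0 = 25/24;  a_0 = 6;  x_1 = (x_0 − 6)/17 = -7/24
  x_1 = -7/24;  a_1 = 16;  x_2 = (x_1 − 16)/17 = -23/24
  x_2 = -23/24;  a_2 = 4;  x_3 = (x_2 − 4)/17 = -7/24
Digits: (6, 16, 4).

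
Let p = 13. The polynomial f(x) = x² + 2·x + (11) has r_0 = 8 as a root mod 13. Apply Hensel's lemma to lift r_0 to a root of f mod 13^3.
r_2 = 463 (mod 2197)

Hensel: r_{i+1} = r_i − f(r_i)·(f′(r_i))^{-1} mod 13^{i+2}, f′(x) = 2x + 2. Iterate:
  r_0 = 8 (mod 13)
  r_1 = 125 (mod 169)
  r_2 = 463 (mod 2197)
Final: r = 463 satisfies f(r) ≡ 0 mod 13^3.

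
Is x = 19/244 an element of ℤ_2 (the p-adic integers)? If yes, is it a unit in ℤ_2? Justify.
x ∉ ℤ_2 (v_2(x) = -2 < 0)

ℤ_2 = {x ∈ ℚ_2 : v_2(x) ≥ 0} and ℤ_2^× = {x ∈ ℤ_2 : v_2(x) = 0}. Here v_2(19/244) = v_2(num) − v_2(den) = -2; compare against these criteria.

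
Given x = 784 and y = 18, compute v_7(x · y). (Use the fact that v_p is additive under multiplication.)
v_7(14112) = 2

v_p(x) = 2 (factor: 784 = 7^2 · 16); v_p(y) = 0 (factor: 18 = 7^0 · 18). Additivity: v_p(xy) = v_p(x) + v_p(y) = 2 + 0 = 2. (Direct check: xy = 14112 = 7^2 · (288).)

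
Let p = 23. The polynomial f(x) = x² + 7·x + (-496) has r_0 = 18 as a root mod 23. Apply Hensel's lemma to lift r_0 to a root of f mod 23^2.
r_1 = 179 (mod 529)

Hensel: r_{i+1} = r_i − f(r_i)·(f′(r_i))^{-1} mod 23^{i+2}, f′(x) = 2x + 7. Iterate:
  r_0 = 18 (mod 23)
  r_1 = 179 (mod 529)
Final: r = 179 satisfies f(r) ≡ 0 mod 23^2.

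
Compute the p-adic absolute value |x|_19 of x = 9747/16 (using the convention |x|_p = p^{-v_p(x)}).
|9747/16|_19 = 1/361

Step 1 — compute v_19(x) by factoring powers of 19 out of the numerator and denominator: v_19(9747/16) = 2. Step 2 — apply |x|_p = p^{-v_p(x)} = 19^{-2} = 1/361.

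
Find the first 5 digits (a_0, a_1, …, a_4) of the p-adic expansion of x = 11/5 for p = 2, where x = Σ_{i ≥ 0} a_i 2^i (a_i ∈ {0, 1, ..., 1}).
(a_0, …, a_4) = (1, 1, 1, 1, 0)

v_2(11/5) = 0 (numerator and denominator both coprime to 2), so x ∈ ℤ_2^×. Compute digits iteratively via a_i = x_i mod 2, x_{i+1} = (x_i − a_i)/2, with x_0 = x:
  x_0 = 11/5;  a_0 = 1;  x_1 = (x_0 − 1)/2 = 3/5
  x_1 = 3/5;  a_1 = 1;  x_2 = (x_1 − 1)/2 = -1/5
  x_2 = -1/5;  a_2 = 1;  x_3 = (x_2 − 1)/2 = -3/5
  x_3 = -3/5;  a_3 = 1;  x_4 = (x_3 − 1)/2 = -4/5
  x_4 = -4/5;  a_4 = 0;  x_5 = (x_4 − 0)/2 = -2/5
Digits: (1, 1, 1, 1, 0).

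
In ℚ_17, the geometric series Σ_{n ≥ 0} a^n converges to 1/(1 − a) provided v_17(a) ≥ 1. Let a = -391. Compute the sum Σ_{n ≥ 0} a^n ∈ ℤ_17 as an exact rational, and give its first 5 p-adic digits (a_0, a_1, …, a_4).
Σ a^n = 1/(1 − a) = 1/392;  first 5 digits = (1, 11, 0, 2, 4)

v_17(a) = 1 ≥ 1, so the series converges in ℤ_17 to 1/(1 − a) = 1/(1 − (-391)) = 1/392. Expand this rational in ℤ_17: compute digits iteratively via d_i = x_i mod 17, x_{i+1} = (x_i − d_i)/17. The first 5 digits are (1, 11, 0, 2, 4).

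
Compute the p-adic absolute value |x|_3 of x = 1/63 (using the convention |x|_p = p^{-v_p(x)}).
|1/63|_3 = 9

Step 1 — compute v_3(x) by factoring powers of 3 out of the numerator and denominator: v_3(1/63) = -2. Step 2 — apply |x|_p = p^{-v_p(x)} = 3^{2} = 9.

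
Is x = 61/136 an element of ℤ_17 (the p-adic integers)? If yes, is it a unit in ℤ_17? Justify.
x ∉ ℤ_17 (v_17(x) = -1 < 0)

ℤ_17 = {x ∈ ℚ_17 : v_17(x) ≥ 0} and ℤ_17^× = {x ∈ ℤ_17 : v_17(x) = 0}. Here v_17(61/136) = v_17(num) − v_17(den) = -1; compare against these criteria.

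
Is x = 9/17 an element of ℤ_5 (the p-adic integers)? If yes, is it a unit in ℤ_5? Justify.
x ∈ ℤ_5^× (unit); v_5(x) = 0

ℤ_5 = {x ∈ ℚ_5 : v_5(x) ≥ 0} and ℤ_5^× = {x ∈ ℤ_5 : v_5(x) = 0}. Here v_5(9/17) = v_5(num) − v_5(den) = 0; compare against these criteria.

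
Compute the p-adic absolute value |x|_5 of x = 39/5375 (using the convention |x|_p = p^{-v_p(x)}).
|39/5375|_5 = 125

Step 1 — compute v_5(x) by factoring powers of 5 out of the numerator and denominator: v_5(39/5375) = -3. Step 2 — apply |x|_p = p^{-v_p(x)} = 5^{3} = 125.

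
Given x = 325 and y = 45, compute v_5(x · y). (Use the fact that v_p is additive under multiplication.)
v_5(14625) = 3

v_p(x) = 2 (factor: 325 = 5^2 · 13); v_p(y) = 1 (factor: 45 = 5^1 · 9). Additivity: v_p(xy) = v_p(x) + v_p(y) = 2 + 1 = 3. (Direct check: xy = 14625 = 5^3 · (117).)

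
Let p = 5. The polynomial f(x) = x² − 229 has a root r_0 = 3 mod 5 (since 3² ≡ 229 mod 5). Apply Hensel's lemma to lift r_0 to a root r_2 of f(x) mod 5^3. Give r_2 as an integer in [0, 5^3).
r_2 = 98 (mod 125)

Hensel's recurrence: r_{i+1} = r_i − f(r_i)·(f′(r_i))^{-1} mod 5^{i+2}, with f′(x) = 2x. Iterate:
  r_0 = 3 (mod 5)
  r_1 = 23 (mod 25)
  r_2 = 98 (mod 125)
Final: r_2 = 98, and one checks f(r_2) ≡ 0 mod 5^3.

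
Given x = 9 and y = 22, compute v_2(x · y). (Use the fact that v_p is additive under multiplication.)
v_2(198) = 1

v_p(x) = 0 (factor: 9 = 2^0 · 9); v_p(y) = 1 (factor: 22 = 2^1 · 11). Additivity: v_p(xy) = v_p(x) + v_p(y) = 0 + 1 = 1. (Direct check: xy = 198 = 2^1 · (99).)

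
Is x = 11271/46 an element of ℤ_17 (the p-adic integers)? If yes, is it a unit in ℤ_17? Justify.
x ∈ ℤ_17 but not a unit; v_17(x) = 2 > 0

ℤ_17 = {x ∈ ℚ_17 : v_17(x) ≥ 0} and ℤ_17^× = {x ∈ ℤ_17 : v_17(x) = 0}. Here v_17(11271/46) = v_17(num) − v_17(den) = 2; compare against these criteria.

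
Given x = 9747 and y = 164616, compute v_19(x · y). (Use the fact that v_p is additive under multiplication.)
v_19(1604512152) = 5

v_p(x) = 2 (factor: 9747 = 19^2 · 27); v_p(y) = 3 (factor: 164616 = 19^3 · 24). Additivity: v_p(xy) = v_p(x) + v_p(y) = 2 + 3 = 5. (Direct check: xy = 1604512152 = 19^5 · (648).)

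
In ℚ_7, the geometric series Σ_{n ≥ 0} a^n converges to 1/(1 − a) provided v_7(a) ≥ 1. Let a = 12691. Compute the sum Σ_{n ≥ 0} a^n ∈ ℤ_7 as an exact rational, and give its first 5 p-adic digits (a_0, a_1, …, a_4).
Σ a^n = 1/(1 − a) = -1/12690;  first 5 digits = (1, 0, 0, 2, 5)

v_7(a) = 3 ≥ 1, so the series converges in ℤ_7 to 1/(1 − a) = 1/(1 − 12691) = -1/12690. Expand this rational in ℤ_7: compute digits iteratively via d_i = x_i mod 7, x_{i+1} = (x_i − d_i)/7. The first 5 digits are (1, 0, 0, 2, 5).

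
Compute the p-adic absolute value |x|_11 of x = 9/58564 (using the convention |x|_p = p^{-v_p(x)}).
|9/58564|_11 = 14641

Step 1 — compute v_11(x) by factoring powers of 11 out of the numerator and denominator: v_11(9/58564) = -4. Step 2 — apply |x|_p = p^{-v_p(x)} = 11^{4} = 14641.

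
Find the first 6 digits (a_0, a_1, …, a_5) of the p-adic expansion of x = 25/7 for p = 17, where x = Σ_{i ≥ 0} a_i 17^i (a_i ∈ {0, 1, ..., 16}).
(a_0, …, a_5) = (6, 12, 9, 14, 4, 7)

v_17(25/7) = 0 (numerator and denominator both coprime to 17), so x ∈ ℤ_17^×. Compute digits iteratively via a_i = x_i mod 17, x_{i+1} = (x_i − a_i)/17, with x_0 = x:
  x_0 = 25/7;  a_0 = 6;  x_1 = (x_0 − 6)/17 = -1/7
  x_1 = -1/7;  a_1 = 12;  x_2 = (x_1 − 12)/17 = -5/7
  x_2 = -5/7;  a_2 = 9;  x_3 = (x_2 − 9)/17 = -4/7
  x_3 = -4/7;  a_3 = 14;  x_4 = (x_3 − 14)/17 = -6/7
  x_4 = -6/7;  a_4 = 4;  x_5 = (x_4 − 4)/17 = -2/7
  x_5 = -2/7;  a_5 = 7;  x_6 = (x_5 − 7)/17 = -3/7
Digits: (6, 12, 9, 14, 4, 7).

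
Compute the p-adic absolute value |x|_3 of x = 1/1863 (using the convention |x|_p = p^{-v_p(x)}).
|1/1863|_3 = 81

Step 1 — compute v_3(x) by factoring powers of 3 out of the numerator and denominator: v_3(1/1863) = -4. Step 2 — apply |x|_p = p^{-v_p(x)} = 3^{4} = 81.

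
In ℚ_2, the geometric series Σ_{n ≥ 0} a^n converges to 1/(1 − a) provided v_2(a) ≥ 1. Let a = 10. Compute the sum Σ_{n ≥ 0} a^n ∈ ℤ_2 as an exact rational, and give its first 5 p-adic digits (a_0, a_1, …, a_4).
Σ a^n = 1/(1 − a) = -1/9;  first 5 digits = (1, 1, 1, 0, 0)

v_2(a) = 1 ≥ 1, so the series converges in ℤ_2 to 1/(1 − a) = 1/(1 − 10) = -1/9. Expand this rational in ℤ_2: compute digits iteratively via d_i = x_i mod 2, x_{i+1} = (x_i − d_i)/2. The first 5 digits are (1, 1, 1, 0, 0).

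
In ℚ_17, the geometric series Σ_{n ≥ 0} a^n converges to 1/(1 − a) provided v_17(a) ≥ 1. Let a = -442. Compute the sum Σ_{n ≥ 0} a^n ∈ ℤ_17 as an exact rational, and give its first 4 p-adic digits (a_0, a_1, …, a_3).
Σ a^n = 1/(1 − a) = 1/443;  first 4 digits = (1, 8, 11, 7)

v_17(a) = 1 ≥ 1, so the series converges in ℤ_17 to 1/(1 − a) = 1/(1 − (-442)) = 1/443. Expand this rational in ℤ_17: compute digits iteratively via d_i = x_i mod 17, x_{i+1} = (x_i − d_i)/17. The first 4 digits are (1, 8, 11, 7).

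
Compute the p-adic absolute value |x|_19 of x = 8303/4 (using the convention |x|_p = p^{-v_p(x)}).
|8303/4|_19 = 1/361

Step 1 — compute v_19(x) by factoring powers of 19 out of the numerator and denominator: v_19(8303/4) = 2. Step 2 — apply |x|_p = p^{-v_p(x)} = 19^{-2} = 1/361.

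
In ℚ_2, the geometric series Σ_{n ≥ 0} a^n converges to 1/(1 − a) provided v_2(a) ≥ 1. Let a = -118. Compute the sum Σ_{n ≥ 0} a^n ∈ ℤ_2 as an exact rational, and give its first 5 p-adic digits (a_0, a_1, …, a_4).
Σ a^n = 1/(1 − a) = 1/119;  first 5 digits = (1, 1, 1, 0, 0)

v_2(a) = 1 ≥ 1, so the series converges in ℤ_2 to 1/(1 − a) = 1/(1 − (-118)) = 1/119. Expand this rational in ℤ_2: compute digits iteratively via d_i = x_i mod 2, x_{i+1} = (x_i − d_i)/2. The first 5 digits are (1, 1, 1, 0, 0).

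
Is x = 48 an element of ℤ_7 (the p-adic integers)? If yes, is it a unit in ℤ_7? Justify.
x ∈ ℤ_7^× (unit); v_7(x) = 0

ℤ_7 = {x ∈ ℚ_7 : v_7(x) ≥ 0} and ℤ_7^× = {x ∈ ℤ_7 : v_7(x) = 0}. Here v_7(48) = v_7(num) − v_7(den) = 0; compare against these criteria.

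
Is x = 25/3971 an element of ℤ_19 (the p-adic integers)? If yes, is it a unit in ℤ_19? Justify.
x ∉ ℤ_19 (v_19(x) = -2 < 0)

ℤ_19 = {x ∈ ℚ_19 : v_19(x) ≥ 0} and ℤ_19^× = {x ∈ ℤ_19 : v_19(x) = 0}. Here v_19(25/3971) = v_19(num) − v_19(den) = -2; compare against these criteria.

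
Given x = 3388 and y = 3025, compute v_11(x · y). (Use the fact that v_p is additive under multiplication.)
v_11(10248700) = 4

v_p(x) = 2 (factor: 3388 = 11^2 · 28); v_p(y) = 2 (factor: 3025 = 11^2 · 25). Additivity: v_p(xy) = v_p(x) + v_p(y) = 2 + 2 = 4. (Direct check: xy = 10248700 = 11^4 · (700).)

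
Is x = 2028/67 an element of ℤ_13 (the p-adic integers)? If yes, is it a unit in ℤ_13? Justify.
x ∈ ℤ_13 but not a unit; v_13(x) = 2 > 0

ℤ_13 = {x ∈ ℚ_13 : v_13(x) ≥ 0} and ℤ_13^× = {x ∈ ℤ_13 : v_13(x) = 0}. Here v_13(2028/67) = v_13(num) − v_13(den) = 2; compare against these criteria.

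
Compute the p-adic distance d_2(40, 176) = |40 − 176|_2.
d_2(40, 176) = 1/8

Step 1 — x − y = 40 − 176 = -136. Step 2 — v_2(-136) = 3 (factor: -136 = −(2^3 · 17); the sign does not affect v_p). Step 3 — |x − y|_2 = 2^{-3} = 1/8.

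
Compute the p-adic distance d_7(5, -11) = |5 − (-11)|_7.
d_7(5, -11) = 1

Step 1 — x − y = 5 − (-11) = 16. Step 2 — v_7(16) = 0 (factor: 16 = (7^0 · 16); the sign does not affect v_p). Step 3 — |x − y|_7 = 7^{0} = 1.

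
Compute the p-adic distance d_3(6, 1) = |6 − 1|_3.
d_3(6, 1) = 1

Step 1 — x − y = 6 − 1 = 5. Step 2 — v_3(5) = 0 (factor: 5 = (3^0 · 5); the sign does not affect v_p). Step 3 — |x − y|_3 = 3^{0} = 1.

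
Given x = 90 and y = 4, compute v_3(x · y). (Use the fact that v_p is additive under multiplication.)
v_3(360) = 2

v_p(x) = 2 (factor: 90 = 3^2 · 10); v_p(y) = 0 (factor: 4 = 3^0 · 4). Additivity: v_p(xy) = v_p(x) + v_p(y) = 2 + 0 = 2. (Direct check: xy = 360 = 3^2 · (40).)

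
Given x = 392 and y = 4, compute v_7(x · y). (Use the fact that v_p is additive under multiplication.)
v_7(1568) = 2

v_p(x) = 2 (factor: 392 = 7^2 · 8); v_p(y) = 0 (factor: 4 = 7^0 · 4). Additivity: v_p(xy) = v_p(x) + v_p(y) = 2 + 0 = 2. (Direct check: xy = 1568 = 7^2 · (32).)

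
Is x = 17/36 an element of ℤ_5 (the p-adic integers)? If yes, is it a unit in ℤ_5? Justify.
x ∈ ℤ_5^× (unit); v_5(x) = 0

ℤ_5 = {x ∈ ℚ_5 : v_5(x) ≥ 0} and ℤ_5^× = {x ∈ ℤ_5 : v_5(x) = 0}. Here v_5(17/36) = v_5(num) − v_5(den) = 0; compare against these criteria.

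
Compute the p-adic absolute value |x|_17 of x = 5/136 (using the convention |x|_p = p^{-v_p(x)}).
|5/136|_17 = 17

Step 1 — compute v_17(x) by factoring powers of 17 out of the numerator and denominator: v_17(5/136) = -1. Step 2 — apply |x|_p = p^{-v_p(x)} = 17^{1} = 17.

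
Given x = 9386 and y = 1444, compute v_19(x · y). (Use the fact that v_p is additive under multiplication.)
v_19(13553384) = 4

v_p(x) = 2 (factor: 9386 = 19^2 · 26); v_p(y) = 2 (factor: 1444 = 19^2 · 4). Additivity: v_p(xy) = v_p(x) + v_p(y) = 2 + 2 = 4. (Direct check: xy = 13553384 = 19^4 · (104).)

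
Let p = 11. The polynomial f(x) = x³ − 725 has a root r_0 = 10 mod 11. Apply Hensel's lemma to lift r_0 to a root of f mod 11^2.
r_1 = 120 (mod 121)

Hensel: r_{i+1} = r_i − f(r_i)/f′(r_i) mod 11^{i+2}, where f′(x) = 3x². Iterate:
  r_0 = 10 (mod 11)
  r_1 = 120 (mod 121)
Final: r = 120 with f(r) ≡ 0 mod 11^2.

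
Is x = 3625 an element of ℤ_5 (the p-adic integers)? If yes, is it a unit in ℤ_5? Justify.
x ∈ ℤ_5 but not a unit; v_5(x) = 3 > 0

ℤ_5 = {x ∈ ℚ_5 : v_5(x) ≥ 0} and ℤ_5^× = {x ∈ ℤ_5 : v_5(x) = 0}. Here v_5(3625) = v_5(num) − v_5(den) = 3; compare against these criteria.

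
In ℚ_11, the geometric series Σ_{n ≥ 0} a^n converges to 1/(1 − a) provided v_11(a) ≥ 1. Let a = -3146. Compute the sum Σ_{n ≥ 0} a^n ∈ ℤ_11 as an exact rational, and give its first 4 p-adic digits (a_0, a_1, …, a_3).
Σ a^n = 1/(1 − a) = 1/3147;  first 4 digits = (1, 0, 7, 8)

v_11(a) = 2 ≥ 1, so the series converges in ℤ_11 to 1/(1 − a) = 1/(1 − (-3146)) = 1/3147. Expand this rational in ℤ_11: compute digits iteratively via d_i = x_i mod 11, x_{i+1} = (x_i − d_i)/11. The first 4 digits are (1, 0, 7, 8).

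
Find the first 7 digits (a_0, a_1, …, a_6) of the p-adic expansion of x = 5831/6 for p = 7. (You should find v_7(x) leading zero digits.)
(a_0, …, a_6) = (0, 0, 0, 4, 1, 1, 1)

v_7(5831/6) = 3, so a_0 = ... = a_2 = 0. Factor out: x = 7^3 · u with u = 17/6 a unit in ℤ_7. Expand u iteratively via a_{v+i} = u_i mod 7, u_{i+1} = (u_i − a_{v+i})/7:
  u_0 = 17/6;  a_3 = 4;  u_1 = (u_0 − 4)/7 = -1/6
  u_1 = -1/6;  a_4 = 1;  u_2 = (u_1 − 1)/7 = -1/6
  u_2 = -1/6;  a_5 = 1;  u_3 = (u_2 − 1)/7 = -1/6
  u_3 = -1/6;  a_6 = 1;  u_4 = (u_3 − 1)/7 = -1/6
Digits: (0, 0, 0, 4, 1, 1, 1).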